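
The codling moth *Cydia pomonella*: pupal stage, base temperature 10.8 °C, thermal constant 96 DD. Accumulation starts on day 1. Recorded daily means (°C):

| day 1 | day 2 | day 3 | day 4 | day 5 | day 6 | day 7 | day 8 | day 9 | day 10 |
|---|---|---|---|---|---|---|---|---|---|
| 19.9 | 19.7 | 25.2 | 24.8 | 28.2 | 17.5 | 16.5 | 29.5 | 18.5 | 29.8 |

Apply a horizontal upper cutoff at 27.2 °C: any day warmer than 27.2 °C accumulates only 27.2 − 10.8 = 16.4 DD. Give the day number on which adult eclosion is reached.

Daily DD above 10.8 °C (capped at 16.4): 9.1, 8.9, 14.4, 14.0, 16.4, 6.7, 5.7, 16.4, 7.7, 16.4.
Cumulative: 9.1, 18.0, 32.4, 46.4, 62.8, 69.5, 75.2, 91.6, 99.3, 115.7.
The total first reaches 96 DD on day 9.

day 9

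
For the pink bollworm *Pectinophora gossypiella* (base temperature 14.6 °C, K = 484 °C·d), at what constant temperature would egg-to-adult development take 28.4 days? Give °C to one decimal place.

Required daily accumulation = 484 / 28.4 = 17.042 DD/day.
T = T_base + 17.042 = 14.6 + 17.042 = 31.642 ≈ 31.6 °C.

31.6 °C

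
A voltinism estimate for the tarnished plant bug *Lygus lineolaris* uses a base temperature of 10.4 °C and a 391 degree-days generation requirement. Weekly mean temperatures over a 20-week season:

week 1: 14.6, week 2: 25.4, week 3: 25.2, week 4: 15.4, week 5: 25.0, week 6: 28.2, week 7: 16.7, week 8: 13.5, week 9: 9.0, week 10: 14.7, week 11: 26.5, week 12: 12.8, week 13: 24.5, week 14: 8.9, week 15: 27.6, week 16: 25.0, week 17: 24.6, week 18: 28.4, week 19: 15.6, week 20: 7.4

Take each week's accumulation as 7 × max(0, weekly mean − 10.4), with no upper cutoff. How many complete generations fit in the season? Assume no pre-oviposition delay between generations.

3 generations

Weekly DD (7 × max(0, T̄ − 10.4)): 29.4, 105.0, 103.6, 35.0, 102.2, 124.6, 44.1, 21.7, 0.0, 30.1, 112.7, 16.8, 98.7, 0.0, 120.4, 102.2, 99.4, 126.0, 36.4, 0.0.
Season total = 1308.3 DD.
Complete generations = ⌊1308.3 / 391⌋ = 3.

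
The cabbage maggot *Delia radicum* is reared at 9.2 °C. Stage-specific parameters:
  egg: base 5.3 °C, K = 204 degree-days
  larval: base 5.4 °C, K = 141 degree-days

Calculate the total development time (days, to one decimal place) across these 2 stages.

89.4 days

egg: 204 / (9.2 − 5.3) = 204 / 3.9 = 52.308 d.
larval: 141 / (9.2 − 5.4) = 141 / 3.8 = 37.105 d.
Sum = 89.413 ≈ 89.4 days.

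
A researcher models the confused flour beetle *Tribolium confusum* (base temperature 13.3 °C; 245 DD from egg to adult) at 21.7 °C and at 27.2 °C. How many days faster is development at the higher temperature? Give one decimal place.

At 21.7 °C: 245 / (21.7 − 13.3) = 245 / 8.4 = 29.167 d.
At 27.2 °C: 245 / (27.2 − 13.3) = 245 / 13.9 = 17.626 d.
Difference = |29.167 − 17.626| = 11.541 ≈ 11.5 days.

11.5 days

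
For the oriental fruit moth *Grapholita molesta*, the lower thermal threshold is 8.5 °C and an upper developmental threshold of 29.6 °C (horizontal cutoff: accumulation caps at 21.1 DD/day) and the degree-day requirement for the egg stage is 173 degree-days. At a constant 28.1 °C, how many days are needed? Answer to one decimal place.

Daily accumulation = 28.1 − 8.5 = 19.6 DD/day.
Duration = 173 / 19.6 = 8.827 ≈ 8.8 days.

8.8 days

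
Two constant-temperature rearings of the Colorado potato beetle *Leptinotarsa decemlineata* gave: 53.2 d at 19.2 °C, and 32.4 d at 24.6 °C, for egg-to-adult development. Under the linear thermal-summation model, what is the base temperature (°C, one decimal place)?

Equal thermal constants: D₁(T₁ − T_b) = D₂(T₂ − T_b).
53.2·(19.2 − T_b) = 32.4·(24.6 − T_b)
T_b = (53.2·19.2 − 32.4·24.6) / (53.2 − 32.4) = 224.40 / 20.8 = 10.788 °C ≈ 10.8 °C.

10.8 °C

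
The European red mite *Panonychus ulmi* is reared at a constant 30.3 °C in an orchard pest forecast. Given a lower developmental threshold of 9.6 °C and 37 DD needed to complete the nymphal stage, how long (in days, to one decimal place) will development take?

Daily accumulation = 30.3 − 9.6 = 20.7 DD/day.
Duration = 37 / 20.7 = 1.787 ≈ 1.8 days.

1.8 days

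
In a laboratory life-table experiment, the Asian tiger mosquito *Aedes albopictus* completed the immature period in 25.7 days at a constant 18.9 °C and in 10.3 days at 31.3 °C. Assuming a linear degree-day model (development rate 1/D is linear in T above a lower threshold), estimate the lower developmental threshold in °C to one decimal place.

Linear rate model ⇒ the product D·(T − T_b) is constant across temperatures.
25.7·(18.9 − T_b) = 10.3·(31.3 − T_b)
T_b = (25.7·18.9 − 10.3·31.3) / (25.7 − 10.3) = 163.34 / 15.4 = 10.606 °C ≈ 10.6 °C.

10.6 °C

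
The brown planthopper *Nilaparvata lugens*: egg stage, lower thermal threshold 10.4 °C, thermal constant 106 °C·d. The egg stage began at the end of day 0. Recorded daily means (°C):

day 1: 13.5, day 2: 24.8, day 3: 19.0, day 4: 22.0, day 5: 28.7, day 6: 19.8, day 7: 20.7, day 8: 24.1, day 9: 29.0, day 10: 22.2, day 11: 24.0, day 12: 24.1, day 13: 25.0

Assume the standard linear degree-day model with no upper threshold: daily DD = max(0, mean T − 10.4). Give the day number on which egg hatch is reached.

day 9

Daily DD above 10.4 °C: 3.1, 14.4, 8.6, 11.6, 18.3, 9.4, 10.3, 13.7, 18.6, 11.8, 13.6, 13.7, 14.6.
Cumulative: 3.1, 17.5, 26.1, 37.7, 56.0, 65.4, 75.7, 89.4, 108.0, 119.8, 133.4, 147.1, 161.7.
The total first reaches 106 DD on day 9.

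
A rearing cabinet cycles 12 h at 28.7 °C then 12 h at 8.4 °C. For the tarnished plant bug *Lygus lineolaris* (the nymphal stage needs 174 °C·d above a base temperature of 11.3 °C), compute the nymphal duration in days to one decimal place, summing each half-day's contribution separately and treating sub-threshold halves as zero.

Day half: max(0, 28.7 − 11.3) × 0.5 = 17.4 × 0.5 = 8.70 DD.
Night half: max(0, 8.4 − 11.3) × 0.5 = 0.0 × 0.5 = 0.00 DD.
Per 24 h: 8.70 DD/day.
Duration = 174 / 8.70 = 20.000 ≈ 20.0 days.

20.0 days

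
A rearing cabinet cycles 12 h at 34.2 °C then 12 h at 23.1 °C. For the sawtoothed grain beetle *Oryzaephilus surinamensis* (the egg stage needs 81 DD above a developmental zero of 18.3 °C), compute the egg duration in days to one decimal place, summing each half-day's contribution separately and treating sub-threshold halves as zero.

Day half: max(0, 34.2 − 18.3) × 0.5 = 15.9 × 0.5 = 7.95 DD.
Night half: max(0, 23.1 − 18.3) × 0.5 = 4.8 × 0.5 = 2.40 DD.
Per 24 h: 10.35 DD/day.
Duration = 81 / 10.35 = 7.826 ≈ 7.8 days.

7.8 days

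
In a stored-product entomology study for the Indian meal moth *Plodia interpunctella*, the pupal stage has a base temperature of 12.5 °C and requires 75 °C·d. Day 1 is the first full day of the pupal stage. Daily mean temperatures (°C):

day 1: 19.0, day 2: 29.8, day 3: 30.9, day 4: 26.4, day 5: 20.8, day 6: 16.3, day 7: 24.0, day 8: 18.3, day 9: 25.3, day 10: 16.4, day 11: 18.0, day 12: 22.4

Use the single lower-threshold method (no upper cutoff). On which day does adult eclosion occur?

Daily DD above 12.5 °C: 6.5, 17.3, 18.4, 13.9, 8.3, 3.8, 11.5, 5.8, 12.8, 3.9, 5.5, 9.9.
Cumulative: 6.5, 23.8, 42.2, 56.1, 64.4, 68.2, 79.7, 85.5, 98.3, 102.2, 107.7, 117.6.
The total first reaches 75 DD on day 7.

day 7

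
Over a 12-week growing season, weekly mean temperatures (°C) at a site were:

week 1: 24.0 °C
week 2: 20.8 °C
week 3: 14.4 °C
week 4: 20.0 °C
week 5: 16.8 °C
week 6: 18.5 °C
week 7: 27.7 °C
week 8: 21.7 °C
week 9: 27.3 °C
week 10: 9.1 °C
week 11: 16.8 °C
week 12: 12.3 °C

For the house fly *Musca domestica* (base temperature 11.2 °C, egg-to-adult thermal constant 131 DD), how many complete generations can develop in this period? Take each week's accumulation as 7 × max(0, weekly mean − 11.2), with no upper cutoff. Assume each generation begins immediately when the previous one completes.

Weekly DD (7 × max(0, T̄ − 11.2)): 89.6, 67.2, 22.4, 61.6, 39.2, 51.1, 115.5, 73.5, 112.7, 0.0, 39.2, 7.7.
Season total = 679.7 DD.
Complete generations = ⌊679.7 / 131⌋ = 5.

5 generations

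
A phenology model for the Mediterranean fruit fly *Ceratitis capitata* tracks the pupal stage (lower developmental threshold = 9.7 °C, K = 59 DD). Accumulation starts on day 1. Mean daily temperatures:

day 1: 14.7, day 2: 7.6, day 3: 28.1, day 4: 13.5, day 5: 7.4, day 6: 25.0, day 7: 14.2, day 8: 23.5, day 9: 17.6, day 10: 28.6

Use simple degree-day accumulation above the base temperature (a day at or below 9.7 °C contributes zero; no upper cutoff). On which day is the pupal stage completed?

Daily DD above 9.7 °C: 5.0, 0.0, 18.4, 3.8, 0.0, 15.3, 4.5, 13.8, 7.9, 18.9.
Cumulative: 5.0, 5.0, 23.4, 27.2, 27.2, 42.5, 47.0, 60.8, 68.7, 87.6.
The total first reaches 59 DD on day 8.

day 8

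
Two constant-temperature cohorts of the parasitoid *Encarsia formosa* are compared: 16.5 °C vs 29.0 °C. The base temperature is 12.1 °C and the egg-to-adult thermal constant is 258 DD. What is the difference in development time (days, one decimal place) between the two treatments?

43.4 days

At 16.5 °C: 258 / (16.5 − 12.1) = 258 / 4.4 = 58.636 d.
At 29.0 °C: 258 / (29.0 − 12.1) = 258 / 16.9 = 15.266 d.
Difference = |58.636 − 15.266| = 43.370 ≈ 43.4 days.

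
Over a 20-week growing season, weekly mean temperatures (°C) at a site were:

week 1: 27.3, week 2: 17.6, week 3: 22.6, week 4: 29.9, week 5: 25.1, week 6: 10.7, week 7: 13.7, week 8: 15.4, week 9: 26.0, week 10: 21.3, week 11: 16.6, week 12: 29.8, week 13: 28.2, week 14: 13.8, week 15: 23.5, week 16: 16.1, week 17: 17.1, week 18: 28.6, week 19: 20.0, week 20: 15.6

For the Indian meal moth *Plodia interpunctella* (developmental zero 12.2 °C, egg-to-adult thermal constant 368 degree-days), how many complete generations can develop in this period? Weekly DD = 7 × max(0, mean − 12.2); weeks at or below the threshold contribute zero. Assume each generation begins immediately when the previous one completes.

3 generations

Weekly DD (7 × max(0, T̄ − 12.2)): 105.7, 37.8, 72.8, 123.9, 90.3, 0.0, 10.5, 22.4, 96.6, 63.7, 30.8, 123.2, 112.0, 11.2, 79.1, 27.3, 34.3, 114.8, 54.6, 23.8.
Season total = 1234.8 DD.
Complete generations = ⌊1234.8 / 368⌋ = 3.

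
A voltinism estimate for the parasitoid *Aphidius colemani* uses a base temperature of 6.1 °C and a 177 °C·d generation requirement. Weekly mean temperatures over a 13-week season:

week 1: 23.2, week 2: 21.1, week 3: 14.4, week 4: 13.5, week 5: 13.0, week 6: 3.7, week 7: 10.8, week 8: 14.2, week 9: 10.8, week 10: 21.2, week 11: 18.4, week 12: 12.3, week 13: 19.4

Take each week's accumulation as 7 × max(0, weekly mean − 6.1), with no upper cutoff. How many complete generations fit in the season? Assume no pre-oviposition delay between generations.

Weekly DD (7 × max(0, T̄ − 6.1)): 119.7, 105.0, 58.1, 51.8, 48.3, 0.0, 32.9, 56.7, 32.9, 105.7, 86.1, 43.4, 93.1.
Season total = 833.7 DD.
Complete generations = ⌊833.7 / 177⌋ = 4.

4 generations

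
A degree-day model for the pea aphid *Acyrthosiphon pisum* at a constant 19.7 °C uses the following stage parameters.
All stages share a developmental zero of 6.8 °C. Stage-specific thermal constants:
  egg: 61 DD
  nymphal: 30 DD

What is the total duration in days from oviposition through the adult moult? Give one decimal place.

7.1 days

Daily accumulation at 19.7 °C = 19.7 − 6.8 = 12.9 DD/day.
Total K = 61 + 30 = 91 DD.
Total duration = 91 / 12.9 = 7.054 ≈ 7.1 days.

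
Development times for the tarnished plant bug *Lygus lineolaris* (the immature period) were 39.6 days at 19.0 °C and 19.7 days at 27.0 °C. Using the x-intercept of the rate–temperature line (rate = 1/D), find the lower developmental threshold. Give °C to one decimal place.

Equal thermal constants: D₁(T₁ − T_b) = D₂(T₂ − T_b).
39.6·(19.0 − T_b) = 19.7·(27.0 − T_b)
T_b = (39.6·19.0 − 19.7·27.0) / (39.6 − 19.7) = 220.50 / 19.9 = 11.080 °C ≈ 11.1 °C.

11.1 °C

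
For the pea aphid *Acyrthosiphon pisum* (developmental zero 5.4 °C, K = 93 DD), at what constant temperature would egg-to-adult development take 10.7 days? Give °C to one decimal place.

Required daily accumulation = 93 / 10.7 = 8.692 DD/day.
T = T_base + 8.692 = 5.4 + 8.692 = 14.092 ≈ 14.1 °C.

14.1 °C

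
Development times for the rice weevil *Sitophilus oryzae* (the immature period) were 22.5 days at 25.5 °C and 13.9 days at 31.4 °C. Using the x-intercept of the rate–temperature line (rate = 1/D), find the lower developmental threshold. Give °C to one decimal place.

16.0 °C

Under the model K = D·(T − T_b), so D₁·(T₁ − T_b) = D₂·(T₂ − T_b).
22.5·(25.5 − T_b) = 13.9·(31.4 − T_b)
T_b = (22.5·25.5 − 13.9·31.4) / (22.5 − 13.9) = 137.29 / 8.6 = 15.964 °C ≈ 16.0 °C.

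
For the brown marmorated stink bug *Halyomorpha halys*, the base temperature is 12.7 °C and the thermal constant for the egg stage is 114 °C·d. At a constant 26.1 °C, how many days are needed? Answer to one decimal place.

8.5 days

Daily accumulation = 26.1 − 12.7 = 13.4 DD/day.
Duration = 114 / 13.4 = 8.507 ≈ 8.5 days.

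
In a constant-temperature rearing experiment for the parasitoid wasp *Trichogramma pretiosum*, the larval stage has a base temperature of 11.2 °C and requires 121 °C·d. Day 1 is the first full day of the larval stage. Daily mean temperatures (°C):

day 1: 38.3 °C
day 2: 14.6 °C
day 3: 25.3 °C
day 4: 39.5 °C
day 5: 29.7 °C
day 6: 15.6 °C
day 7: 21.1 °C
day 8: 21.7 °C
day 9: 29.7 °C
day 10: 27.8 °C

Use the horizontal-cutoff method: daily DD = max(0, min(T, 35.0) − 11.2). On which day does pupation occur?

day 9

Daily DD above 11.2 °C (capped at 23.8): 23.8, 3.4, 14.1, 23.8, 18.5, 4.4, 9.9, 10.5, 18.5, 16.6.
Cumulative: 23.8, 27.2, 41.3, 65.1, 83.6, 88.0, 97.9, 108.4, 126.9, 143.5.
The total first reaches 121 DD on day 9.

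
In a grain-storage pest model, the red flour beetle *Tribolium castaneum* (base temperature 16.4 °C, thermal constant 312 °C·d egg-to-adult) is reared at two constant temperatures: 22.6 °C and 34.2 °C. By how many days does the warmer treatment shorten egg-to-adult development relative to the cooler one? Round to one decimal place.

32.8 days

At 22.6 °C: 312 / (22.6 − 16.4) = 312 / 6.2 = 50.323 d.
At 34.2 °C: 312 / (34.2 − 16.4) = 312 / 17.8 = 17.528 d.
Difference = |50.323 − 17.528| = 32.794 ≈ 32.8 days.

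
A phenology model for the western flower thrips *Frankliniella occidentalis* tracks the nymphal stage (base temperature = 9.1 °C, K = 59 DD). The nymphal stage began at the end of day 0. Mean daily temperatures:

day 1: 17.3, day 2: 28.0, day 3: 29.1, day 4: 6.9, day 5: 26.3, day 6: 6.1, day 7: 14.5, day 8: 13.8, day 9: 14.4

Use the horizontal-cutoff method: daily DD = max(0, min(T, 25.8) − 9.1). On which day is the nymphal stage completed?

Daily DD above 9.1 °C (capped at 16.7): 8.2, 16.7, 16.7, 0.0, 16.7, 0.0, 5.4, 4.7, 5.3.
Cumulative: 8.2, 24.9, 41.6, 41.6, 58.3, 58.3, 63.7, 68.4, 73.7.
The total first reaches 59 DD on day 7.

day 7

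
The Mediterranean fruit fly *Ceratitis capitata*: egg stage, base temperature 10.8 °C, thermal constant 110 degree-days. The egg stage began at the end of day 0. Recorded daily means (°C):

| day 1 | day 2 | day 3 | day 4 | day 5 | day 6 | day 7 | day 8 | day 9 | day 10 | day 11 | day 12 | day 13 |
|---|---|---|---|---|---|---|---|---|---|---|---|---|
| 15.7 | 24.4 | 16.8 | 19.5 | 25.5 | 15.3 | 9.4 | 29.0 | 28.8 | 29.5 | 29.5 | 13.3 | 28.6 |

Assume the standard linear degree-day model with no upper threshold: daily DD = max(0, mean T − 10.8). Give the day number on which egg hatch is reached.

Daily DD above 10.8 °C: 4.9, 13.6, 6.0, 8.7, 14.7, 4.5, 0.0, 18.2, 18.0, 18.7, 18.7, 2.5, 17.8.
Cumulative: 4.9, 18.5, 24.5, 33.2, 47.9, 52.4, 52.4, 70.6, 88.6, 107.3, 126.0, 128.5, 146.3.
The total first reaches 110 DD on day 11.

day 11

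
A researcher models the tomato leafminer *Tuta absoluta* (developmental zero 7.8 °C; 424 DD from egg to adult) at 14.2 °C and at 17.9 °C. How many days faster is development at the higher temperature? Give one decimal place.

24.3 days

At 14.2 °C: 424 / (14.2 − 7.8) = 424 / 6.4 = 66.250 d.
At 17.9 °C: 424 / (17.9 − 7.8) = 424 / 10.1 = 41.980 d.
Difference = |66.250 − 41.980| = 24.270 ≈ 24.3 days.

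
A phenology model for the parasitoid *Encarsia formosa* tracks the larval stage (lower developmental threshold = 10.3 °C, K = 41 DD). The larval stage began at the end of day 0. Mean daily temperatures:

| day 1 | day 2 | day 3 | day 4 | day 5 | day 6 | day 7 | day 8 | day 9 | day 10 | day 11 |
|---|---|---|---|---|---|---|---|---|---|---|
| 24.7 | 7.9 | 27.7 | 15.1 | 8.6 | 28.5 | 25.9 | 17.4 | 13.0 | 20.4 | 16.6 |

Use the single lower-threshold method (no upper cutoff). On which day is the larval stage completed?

Daily DD above 10.3 °C: 14.4, 0.0, 17.4, 4.8, 0.0, 18.2, 15.6, 7.1, 2.7, 10.1, 6.3.
Cumulative: 14.4, 14.4, 31.8, 36.6, 36.6, 54.8, 70.4, 77.5, 80.2, 90.3, 96.6.
The total first reaches 41 DD on day 6.

day 6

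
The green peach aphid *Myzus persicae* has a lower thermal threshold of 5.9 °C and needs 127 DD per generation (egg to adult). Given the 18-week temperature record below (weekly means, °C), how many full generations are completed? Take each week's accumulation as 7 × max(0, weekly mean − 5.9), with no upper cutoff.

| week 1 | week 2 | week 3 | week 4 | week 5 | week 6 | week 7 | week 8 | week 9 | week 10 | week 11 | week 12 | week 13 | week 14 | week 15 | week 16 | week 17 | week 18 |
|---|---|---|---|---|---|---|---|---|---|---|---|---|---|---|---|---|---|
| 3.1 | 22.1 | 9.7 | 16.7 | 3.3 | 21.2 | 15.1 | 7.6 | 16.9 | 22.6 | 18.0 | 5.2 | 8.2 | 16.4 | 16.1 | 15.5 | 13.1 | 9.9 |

Weekly DD (7 × max(0, T̄ − 5.9)): 0.0, 113.4, 26.6, 75.6, 0.0, 107.1, 64.4, 11.9, 77.0, 116.9, 84.7, 0.0, 16.1, 73.5, 71.4, 67.2, 50.4, 28.0.
Season total = 984.2 DD.
Complete generations = ⌊984.2 / 127⌋ = 7.

7 generations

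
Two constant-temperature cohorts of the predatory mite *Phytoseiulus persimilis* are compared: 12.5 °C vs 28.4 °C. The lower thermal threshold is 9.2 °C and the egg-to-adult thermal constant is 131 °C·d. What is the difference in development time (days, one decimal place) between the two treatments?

32.9 days

At 12.5 °C: 131 / (12.5 − 9.2) = 131 / 3.3 = 39.697 d.
At 28.4 °C: 131 / (28.4 − 9.2) = 131 / 19.2 = 6.823 d.
Difference = |39.697 − 6.823| = 32.874 ≈ 32.9 days.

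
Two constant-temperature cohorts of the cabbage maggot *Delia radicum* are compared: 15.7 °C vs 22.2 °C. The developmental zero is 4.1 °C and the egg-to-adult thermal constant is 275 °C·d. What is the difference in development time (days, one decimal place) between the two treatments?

8.5 days

At 15.7 °C: 275 / (15.7 − 4.1) = 275 / 11.6 = 23.707 d.
At 22.2 °C: 275 / (22.2 − 4.1) = 275 / 18.1 = 15.193 d.
Difference = |23.707 − 15.193| = 8.514 ≈ 8.5 days.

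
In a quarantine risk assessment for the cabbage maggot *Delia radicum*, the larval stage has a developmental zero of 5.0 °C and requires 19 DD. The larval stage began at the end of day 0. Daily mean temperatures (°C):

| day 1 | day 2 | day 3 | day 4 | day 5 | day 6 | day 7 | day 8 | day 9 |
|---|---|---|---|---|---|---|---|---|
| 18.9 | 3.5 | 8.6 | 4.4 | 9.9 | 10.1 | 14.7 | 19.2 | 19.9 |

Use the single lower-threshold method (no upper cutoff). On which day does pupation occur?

day 5

Daily DD above 5.0 °C: 13.9, 0.0, 3.6, 0.0, 4.9, 5.1, 9.7, 14.2, 14.9.
Cumulative: 13.9, 13.9, 17.5, 17.5, 22.4, 27.5, 37.2, 51.4, 66.3.
The total first reaches 19 DD on day 5.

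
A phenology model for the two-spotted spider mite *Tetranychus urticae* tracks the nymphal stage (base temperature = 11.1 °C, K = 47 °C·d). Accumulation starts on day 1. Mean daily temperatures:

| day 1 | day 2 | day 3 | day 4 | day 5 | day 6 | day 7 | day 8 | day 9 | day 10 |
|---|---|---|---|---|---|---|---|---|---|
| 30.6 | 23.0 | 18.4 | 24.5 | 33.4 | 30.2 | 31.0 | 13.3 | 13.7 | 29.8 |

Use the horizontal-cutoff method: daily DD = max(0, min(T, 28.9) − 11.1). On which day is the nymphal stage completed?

day 4

Daily DD above 11.1 °C (capped at 17.8): 17.8, 11.9, 7.3, 13.4, 17.8, 17.8, 17.8, 2.2, 2.6, 17.8.
Cumulative: 17.8, 29.7, 37.0, 50.4, 68.2, 86.0, 103.8, 106.0, 108.6, 126.4.
The total first reaches 47 DD on day 4.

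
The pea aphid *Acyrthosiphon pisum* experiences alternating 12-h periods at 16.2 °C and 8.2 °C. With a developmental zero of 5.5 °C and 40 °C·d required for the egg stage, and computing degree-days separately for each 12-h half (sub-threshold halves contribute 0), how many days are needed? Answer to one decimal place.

Day half: max(0, 16.2 − 5.5) × 0.5 = 10.7 × 0.5 = 5.35 DD.
Night half: max(0, 8.2 − 5.5) × 0.5 = 2.7 × 0.5 = 1.35 DD.
Per 24 h: 6.70 DD/day.
Duration = 40 / 6.70 = 5.970 ≈ 6.0 days.

6.0 days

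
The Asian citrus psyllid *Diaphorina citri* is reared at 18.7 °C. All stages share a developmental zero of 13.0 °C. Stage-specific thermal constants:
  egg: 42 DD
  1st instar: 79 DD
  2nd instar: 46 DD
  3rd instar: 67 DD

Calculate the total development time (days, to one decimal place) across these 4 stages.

41.1 days

Daily accumulation at 18.7 °C = 18.7 − 13.0 = 5.7 DD/day.
Total K = 42 + 79 + 46 + 67 = 234 DD.
Total duration = 234 / 5.7 = 41.053 ≈ 41.1 days.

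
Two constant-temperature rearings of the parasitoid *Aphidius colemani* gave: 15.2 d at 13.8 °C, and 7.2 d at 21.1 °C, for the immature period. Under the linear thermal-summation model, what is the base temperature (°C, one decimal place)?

Under the model K = D·(T − T_b), so D₁·(T₁ − T_b) = D₂·(T₂ − T_b).
15.2·(13.8 − T_b) = 7.2·(21.1 − T_b)
T_b = (15.2·13.8 − 7.2·21.1) / (15.2 − 7.2) = 57.84 / 8.0 = 7.230 °C ≈ 7.2 °C.

7.2 °C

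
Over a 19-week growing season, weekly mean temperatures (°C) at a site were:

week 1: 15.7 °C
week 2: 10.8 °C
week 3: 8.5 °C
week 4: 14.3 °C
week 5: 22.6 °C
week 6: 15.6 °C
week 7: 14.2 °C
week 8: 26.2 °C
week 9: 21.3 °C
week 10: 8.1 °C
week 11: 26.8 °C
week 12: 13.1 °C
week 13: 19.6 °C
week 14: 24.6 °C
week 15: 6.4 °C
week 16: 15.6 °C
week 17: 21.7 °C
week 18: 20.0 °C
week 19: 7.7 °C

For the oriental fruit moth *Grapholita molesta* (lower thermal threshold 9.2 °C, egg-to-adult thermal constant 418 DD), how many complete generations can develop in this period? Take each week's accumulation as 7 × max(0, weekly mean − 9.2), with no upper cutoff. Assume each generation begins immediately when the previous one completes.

2 generations

Weekly DD (7 × max(0, T̄ − 9.2)): 45.5, 11.2, 0.0, 35.7, 93.8, 44.8, 35.0, 119.0, 84.7, 0.0, 123.2, 27.3, 72.8, 107.8, 0.0, 44.8, 87.5, 75.6, 0.0.
Season total = 1008.7 DD.
Complete generations = ⌊1008.7 / 418⌋ = 2.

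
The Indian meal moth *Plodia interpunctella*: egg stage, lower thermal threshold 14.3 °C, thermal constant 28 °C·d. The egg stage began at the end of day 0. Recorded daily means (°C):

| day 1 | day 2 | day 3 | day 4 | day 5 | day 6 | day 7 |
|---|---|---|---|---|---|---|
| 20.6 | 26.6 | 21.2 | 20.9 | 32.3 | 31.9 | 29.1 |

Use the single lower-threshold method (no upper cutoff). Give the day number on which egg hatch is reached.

day 4

Daily DD above 14.3 °C: 6.3, 12.3, 6.9, 6.6, 18.0, 17.6, 14.8.
Cumulative: 6.3, 18.6, 25.5, 32.1, 50.1, 67.7, 82.5.
The total first reaches 28 DD on day 4.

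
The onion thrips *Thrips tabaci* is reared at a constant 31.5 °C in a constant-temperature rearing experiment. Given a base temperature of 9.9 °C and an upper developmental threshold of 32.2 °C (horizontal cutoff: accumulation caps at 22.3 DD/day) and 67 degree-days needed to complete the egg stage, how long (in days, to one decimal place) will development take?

Daily accumulation = 31.5 − 9.9 = 21.6 DD/day.
Duration = 67 / 21.6 = 3.102 ≈ 3.1 days.

3.1 days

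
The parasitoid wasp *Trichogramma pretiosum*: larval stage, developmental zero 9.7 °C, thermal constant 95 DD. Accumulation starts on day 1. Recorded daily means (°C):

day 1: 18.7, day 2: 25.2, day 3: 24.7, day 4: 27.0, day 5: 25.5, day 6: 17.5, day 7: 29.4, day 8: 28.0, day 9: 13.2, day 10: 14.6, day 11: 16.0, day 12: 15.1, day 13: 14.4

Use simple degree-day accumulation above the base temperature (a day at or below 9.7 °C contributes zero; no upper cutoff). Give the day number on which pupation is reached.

day 7

Daily DD above 9.7 °C: 9.0, 15.5, 15.0, 17.3, 15.8, 7.8, 19.7, 18.3, 3.5, 4.9, 6.3, 5.4, 4.7.
Cumulative: 9.0, 24.5, 39.5, 56.8, 72.6, 80.4, 100.1, 118.4, 121.9, 126.8, 133.1, 138.5, 143.2.
The total first reaches 95 DD on day 7.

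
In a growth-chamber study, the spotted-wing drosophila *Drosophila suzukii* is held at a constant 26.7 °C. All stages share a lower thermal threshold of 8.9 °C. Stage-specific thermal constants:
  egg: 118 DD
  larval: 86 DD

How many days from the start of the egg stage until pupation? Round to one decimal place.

Daily accumulation at 26.7 °C = 26.7 − 8.9 = 17.8 DD/day.
Total K = 118 + 86 = 204 DD.
Total duration = 204 / 17.8 = 11.461 ≈ 11.5 days.

11.5 days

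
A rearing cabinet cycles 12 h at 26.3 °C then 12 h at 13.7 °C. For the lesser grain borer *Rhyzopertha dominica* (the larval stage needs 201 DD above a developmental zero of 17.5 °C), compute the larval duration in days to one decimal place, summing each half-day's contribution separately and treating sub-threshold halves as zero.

Day half: max(0, 26.3 − 17.5) × 0.5 = 8.8 × 0.5 = 4.40 DD.
Night half: max(0, 13.7 − 17.5) × 0.5 = 0.0 × 0.5 = 0.00 DD.
Per 24 h: 4.40 DD/day.
Duration = 201 / 4.40 = 45.682 ≈ 45.7 days.

45.7 days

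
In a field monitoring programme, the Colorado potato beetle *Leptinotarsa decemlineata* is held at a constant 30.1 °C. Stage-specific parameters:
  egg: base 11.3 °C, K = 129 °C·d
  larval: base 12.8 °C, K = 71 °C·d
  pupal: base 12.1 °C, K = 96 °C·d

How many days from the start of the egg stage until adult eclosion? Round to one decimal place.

egg: 129 / (30.1 − 11.3) = 129 / 18.8 = 6.862 d.
larval: 71 / (30.1 − 12.8) = 71 / 17.3 = 4.104 d.
pupal: 96 / (30.1 − 12.1) = 96 / 18.0 = 5.333 d.
Sum = 16.299 ≈ 16.3 days.

16.3 days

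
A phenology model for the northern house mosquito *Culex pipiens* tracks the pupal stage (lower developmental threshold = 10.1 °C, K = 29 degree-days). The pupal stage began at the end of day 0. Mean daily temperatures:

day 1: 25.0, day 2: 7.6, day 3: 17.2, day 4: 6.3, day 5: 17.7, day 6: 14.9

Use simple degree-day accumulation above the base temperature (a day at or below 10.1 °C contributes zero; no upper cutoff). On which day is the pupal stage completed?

day 5

Daily DD above 10.1 °C: 14.9, 0.0, 7.1, 0.0, 7.6, 4.8.
Cumulative: 14.9, 14.9, 22.0, 22.0, 29.6, 34.4.
The total first reaches 29 DD on day 5.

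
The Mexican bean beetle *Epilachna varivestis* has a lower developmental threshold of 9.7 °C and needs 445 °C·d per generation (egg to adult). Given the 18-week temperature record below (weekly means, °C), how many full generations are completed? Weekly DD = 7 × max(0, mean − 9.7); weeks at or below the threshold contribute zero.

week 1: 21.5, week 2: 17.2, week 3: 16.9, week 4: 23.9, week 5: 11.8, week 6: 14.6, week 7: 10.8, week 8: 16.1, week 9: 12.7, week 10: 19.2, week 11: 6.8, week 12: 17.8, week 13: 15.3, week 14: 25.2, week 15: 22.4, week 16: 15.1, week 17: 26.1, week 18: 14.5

Weekly DD (7 × max(0, T̄ − 9.7)): 82.6, 52.5, 50.4, 99.4, 14.7, 34.3, 7.7, 44.8, 21.0, 66.5, 0.0, 56.7, 39.2, 108.5, 88.9, 37.8, 114.8, 33.6.
Season total = 953.4 DD.
Complete generations = ⌊953.4 / 445⌋ = 2.

2 generations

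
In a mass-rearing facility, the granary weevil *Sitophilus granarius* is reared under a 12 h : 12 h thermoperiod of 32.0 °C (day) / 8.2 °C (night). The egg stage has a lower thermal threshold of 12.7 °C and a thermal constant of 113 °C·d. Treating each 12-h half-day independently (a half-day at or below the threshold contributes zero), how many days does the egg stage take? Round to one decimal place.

11.7 days

Day half: max(0, 32.0 − 12.7) × 0.5 = 19.3 × 0.5 = 9.65 DD.
Night half: max(0, 8.2 − 12.7) × 0.5 = 0.0 × 0.5 = 0.00 DD.
Per 24 h: 9.65 DD/day.
Duration = 113 / 9.65 = 11.710 ≈ 11.7 days.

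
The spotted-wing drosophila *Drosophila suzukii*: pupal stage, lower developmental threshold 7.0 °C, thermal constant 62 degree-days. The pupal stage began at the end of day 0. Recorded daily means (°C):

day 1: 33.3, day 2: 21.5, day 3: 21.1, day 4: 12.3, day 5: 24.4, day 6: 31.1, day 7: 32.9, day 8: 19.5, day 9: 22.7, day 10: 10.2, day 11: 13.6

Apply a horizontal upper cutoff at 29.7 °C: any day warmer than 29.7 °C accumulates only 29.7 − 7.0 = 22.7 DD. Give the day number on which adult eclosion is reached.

day 5

Daily DD above 7.0 °C (capped at 22.7): 22.7, 14.5, 14.1, 5.3, 17.4, 22.7, 22.7, 12.5, 15.7, 3.2, 6.6.
Cumulative: 22.7, 37.2, 51.3, 56.6, 74.0, 96.7, 119.4, 131.9, 147.6, 150.8, 157.4.
The total first reaches 62 DD on day 5.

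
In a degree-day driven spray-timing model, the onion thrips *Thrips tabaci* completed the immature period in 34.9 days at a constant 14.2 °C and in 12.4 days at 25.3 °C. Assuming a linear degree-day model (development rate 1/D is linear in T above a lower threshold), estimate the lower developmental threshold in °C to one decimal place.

Equal thermal constants: D₁(T₁ − T_b) = D₂(T₂ − T_b).
34.9·(14.2 − T_b) = 12.4·(25.3 − T_b)
T_b = (34.9·14.2 − 12.4·25.3) / (34.9 − 12.4) = 181.86 / 22.5 = 8.083 °C ≈ 8.1 °C.

8.1 °C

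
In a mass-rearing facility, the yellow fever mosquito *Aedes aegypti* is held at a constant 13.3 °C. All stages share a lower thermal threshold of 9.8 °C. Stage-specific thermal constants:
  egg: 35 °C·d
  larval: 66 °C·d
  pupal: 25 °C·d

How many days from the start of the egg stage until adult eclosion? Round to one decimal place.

Daily accumulation at 13.3 °C = 13.3 − 9.8 = 3.5 DD/day.
Total K = 35 + 66 + 25 = 126 DD.
Total duration = 126 / 3.5 = 36.000 ≈ 36.0 days.

36.0 days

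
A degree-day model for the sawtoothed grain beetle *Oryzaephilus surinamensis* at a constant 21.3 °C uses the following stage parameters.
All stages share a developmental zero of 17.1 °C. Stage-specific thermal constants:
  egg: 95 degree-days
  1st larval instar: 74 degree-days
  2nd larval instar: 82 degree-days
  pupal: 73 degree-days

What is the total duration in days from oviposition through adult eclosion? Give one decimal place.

Daily accumulation at 21.3 °C = 21.3 − 17.1 = 4.2 DD/day.
Total K = 95 + 74 + 82 + 73 = 324 DD.
Total duration = 324 / 4.2 = 77.143 ≈ 77.1 days.

77.1 days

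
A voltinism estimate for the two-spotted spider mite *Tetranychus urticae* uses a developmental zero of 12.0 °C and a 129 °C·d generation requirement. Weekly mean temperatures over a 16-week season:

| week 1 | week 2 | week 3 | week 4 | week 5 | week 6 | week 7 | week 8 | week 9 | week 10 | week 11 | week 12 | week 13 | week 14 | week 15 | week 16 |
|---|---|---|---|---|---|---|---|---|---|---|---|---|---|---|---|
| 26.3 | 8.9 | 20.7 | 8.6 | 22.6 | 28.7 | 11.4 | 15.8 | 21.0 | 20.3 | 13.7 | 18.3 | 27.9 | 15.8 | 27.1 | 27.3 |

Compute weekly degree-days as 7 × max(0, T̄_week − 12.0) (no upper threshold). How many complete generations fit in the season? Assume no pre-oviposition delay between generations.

Weekly DD (7 × max(0, T̄ − 12.0)): 100.1, 0.0, 60.9, 0.0, 74.2, 116.9, 0.0, 26.6, 63.0, 58.1, 11.9, 44.1, 111.3, 26.6, 105.7, 107.1.
Season total = 906.5 DD.
Complete generations = ⌊906.5 / 129⌋ = 7.

7 generations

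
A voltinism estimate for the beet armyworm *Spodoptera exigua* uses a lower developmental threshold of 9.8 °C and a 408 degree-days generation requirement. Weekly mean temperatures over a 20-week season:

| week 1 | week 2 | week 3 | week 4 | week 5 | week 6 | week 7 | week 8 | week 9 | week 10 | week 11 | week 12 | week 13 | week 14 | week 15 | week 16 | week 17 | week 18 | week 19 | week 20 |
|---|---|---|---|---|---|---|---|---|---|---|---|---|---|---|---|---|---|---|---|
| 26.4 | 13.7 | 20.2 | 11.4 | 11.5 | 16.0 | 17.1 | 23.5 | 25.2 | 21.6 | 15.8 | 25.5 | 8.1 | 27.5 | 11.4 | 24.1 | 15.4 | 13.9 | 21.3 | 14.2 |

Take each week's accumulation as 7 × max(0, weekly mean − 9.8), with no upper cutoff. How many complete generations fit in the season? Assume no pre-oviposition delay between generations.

Weekly DD (7 × max(0, T̄ − 9.8)): 116.2, 27.3, 72.8, 11.2, 11.9, 43.4, 51.1, 95.9, 107.8, 82.6, 42.0, 109.9, 0.0, 123.9, 11.2, 100.1, 39.2, 28.7, 80.5, 30.8.
Season total = 1186.5 DD.
Complete generations = ⌊1186.5 / 408⌋ = 2.

2 generations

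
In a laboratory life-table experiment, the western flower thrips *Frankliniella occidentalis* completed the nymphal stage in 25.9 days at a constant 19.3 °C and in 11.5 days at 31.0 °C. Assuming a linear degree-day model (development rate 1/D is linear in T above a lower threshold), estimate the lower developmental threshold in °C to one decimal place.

10.0 °C

Under the model K = D·(T − T_b), so D₁·(T₁ − T_b) = D₂·(T₂ − T_b).
25.9·(19.3 − T_b) = 11.5·(31.0 − T_b)
T_b = (25.9·19.3 − 11.5·31.0) / (25.9 − 11.5) = 143.37 / 14.4 = 9.956 °C ≈ 10.0 °C.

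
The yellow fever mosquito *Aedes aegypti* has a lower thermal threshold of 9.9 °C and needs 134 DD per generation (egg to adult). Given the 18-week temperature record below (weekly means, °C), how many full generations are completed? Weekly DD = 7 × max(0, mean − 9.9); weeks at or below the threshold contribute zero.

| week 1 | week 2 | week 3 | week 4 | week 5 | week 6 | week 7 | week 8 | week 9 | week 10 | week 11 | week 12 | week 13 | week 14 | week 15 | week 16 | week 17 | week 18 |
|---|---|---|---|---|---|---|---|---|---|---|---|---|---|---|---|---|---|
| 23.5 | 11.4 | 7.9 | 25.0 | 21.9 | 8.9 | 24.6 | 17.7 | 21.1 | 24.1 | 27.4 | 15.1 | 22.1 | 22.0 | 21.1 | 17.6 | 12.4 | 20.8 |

8 generations

Weekly DD (7 × max(0, T̄ − 9.9)): 95.2, 10.5, 0.0, 105.7, 84.0, 0.0, 102.9, 54.6, 78.4, 99.4, 122.5, 36.4, 85.4, 84.7, 78.4, 53.9, 17.5, 76.3.
Season total = 1185.8 DD.
Complete generations = ⌊1185.8 / 134⌋ = 8.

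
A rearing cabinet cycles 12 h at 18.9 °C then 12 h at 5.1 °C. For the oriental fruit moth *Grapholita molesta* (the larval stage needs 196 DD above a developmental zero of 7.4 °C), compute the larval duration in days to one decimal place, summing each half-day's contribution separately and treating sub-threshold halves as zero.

34.1 days

Day half: max(0, 18.9 − 7.4) × 0.5 = 11.5 × 0.5 = 5.75 DD.
Night half: max(0, 5.1 − 7.4) × 0.5 = 0.0 × 0.5 = 0.00 DD.
Per 24 h: 5.75 DD/day.
Duration = 196 / 5.75 = 34.087 ≈ 34.1 days.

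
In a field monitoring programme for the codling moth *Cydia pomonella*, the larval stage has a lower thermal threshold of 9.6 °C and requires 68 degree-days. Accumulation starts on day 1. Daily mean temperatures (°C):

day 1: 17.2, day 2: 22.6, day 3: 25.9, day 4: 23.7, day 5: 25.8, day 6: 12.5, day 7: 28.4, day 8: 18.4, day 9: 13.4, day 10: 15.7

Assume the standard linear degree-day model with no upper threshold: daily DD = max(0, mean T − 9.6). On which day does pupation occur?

day 6

Daily DD above 9.6 °C: 7.6, 13.0, 16.3, 14.1, 16.2, 2.9, 18.8, 8.8, 3.8, 6.1.
Cumulative: 7.6, 20.6, 36.9, 51.0, 67.2, 70.1, 88.9, 97.7, 101.5, 107.6.
The total first reaches 68 DD on day 6.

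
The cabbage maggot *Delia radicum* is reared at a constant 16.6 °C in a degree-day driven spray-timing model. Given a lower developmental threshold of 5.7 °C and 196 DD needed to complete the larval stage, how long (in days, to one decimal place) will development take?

18.0 days

Daily accumulation = 16.6 − 5.7 = 10.9 DD/day.
Duration = 196 / 10.9 = 17.982 ≈ 18.0 days.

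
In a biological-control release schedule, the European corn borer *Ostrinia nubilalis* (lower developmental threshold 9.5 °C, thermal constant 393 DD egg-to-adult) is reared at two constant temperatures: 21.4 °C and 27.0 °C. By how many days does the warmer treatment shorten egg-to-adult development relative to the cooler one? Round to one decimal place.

10.6 days

At 21.4 °C: 393 / (21.4 − 9.5) = 393 / 11.9 = 33.025 d.
At 27.0 °C: 393 / (27.0 − 9.5) = 393 / 17.5 = 22.457 d.
Difference = |33.025 − 22.457| = 10.568 ≈ 10.6 days.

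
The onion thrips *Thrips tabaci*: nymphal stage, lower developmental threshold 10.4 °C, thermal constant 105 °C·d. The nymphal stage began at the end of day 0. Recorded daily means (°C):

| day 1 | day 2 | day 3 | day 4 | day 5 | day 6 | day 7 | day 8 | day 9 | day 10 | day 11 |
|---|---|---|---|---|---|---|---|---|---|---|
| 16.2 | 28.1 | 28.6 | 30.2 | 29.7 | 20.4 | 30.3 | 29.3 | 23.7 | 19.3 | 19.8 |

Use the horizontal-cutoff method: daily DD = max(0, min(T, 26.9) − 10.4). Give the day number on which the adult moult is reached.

Daily DD above 10.4 °C (capped at 16.5): 5.8, 16.5, 16.5, 16.5, 16.5, 10.0, 16.5, 16.5, 13.3, 8.9, 9.4.
Cumulative: 5.8, 22.3, 38.8, 55.3, 71.8, 81.8, 98.3, 114.8, 128.1, 137.0, 146.4.
The total first reaches 105 DD on day 8.

day 8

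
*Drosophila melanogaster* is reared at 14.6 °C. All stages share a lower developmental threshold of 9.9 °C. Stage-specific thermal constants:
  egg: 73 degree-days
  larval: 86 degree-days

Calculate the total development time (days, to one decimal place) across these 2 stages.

33.8 days

Daily accumulation at 14.6 °C = 14.6 − 9.9 = 4.7 DD/day.
Total K = 73 + 86 = 159 DD.
Total duration = 159 / 4.7 = 33.830 ≈ 33.8 days.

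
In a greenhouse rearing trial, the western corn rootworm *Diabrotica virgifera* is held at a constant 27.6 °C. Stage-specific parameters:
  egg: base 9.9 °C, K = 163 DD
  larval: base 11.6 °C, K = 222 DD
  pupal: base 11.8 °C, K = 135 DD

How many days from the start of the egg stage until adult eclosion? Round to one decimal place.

egg: 163 / (27.6 − 9.9) = 163 / 17.7 = 9.209 d.
larval: 222 / (27.6 − 11.6) = 222 / 16.0 = 13.875 d.
pupal: 135 / (27.6 − 11.8) = 135 / 15.8 = 8.544 d.
Sum = 31.628 ≈ 31.6 days.

31.6 days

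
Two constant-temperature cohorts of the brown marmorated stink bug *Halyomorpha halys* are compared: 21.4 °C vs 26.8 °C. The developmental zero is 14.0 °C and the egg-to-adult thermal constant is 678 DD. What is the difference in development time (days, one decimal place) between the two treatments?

38.7 days

At 21.4 °C: 678 / (21.4 − 14.0) = 678 / 7.4 = 91.622 d.
At 26.8 °C: 678 / (26.8 − 14.0) = 678 / 12.8 = 52.969 d.
Difference = |91.622 − 52.969| = 38.653 ≈ 38.7 days.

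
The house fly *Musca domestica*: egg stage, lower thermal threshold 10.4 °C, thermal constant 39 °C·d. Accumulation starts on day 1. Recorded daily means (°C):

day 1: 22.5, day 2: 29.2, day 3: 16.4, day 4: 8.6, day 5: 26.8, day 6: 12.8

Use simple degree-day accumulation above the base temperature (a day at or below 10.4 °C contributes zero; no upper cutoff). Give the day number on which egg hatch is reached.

Daily DD above 10.4 °C: 12.1, 18.8, 6.0, 0.0, 16.4, 2.4.
Cumulative: 12.1, 30.9, 36.9, 36.9, 53.3, 55.7.
The total first reaches 39 DD on day 5.

day 5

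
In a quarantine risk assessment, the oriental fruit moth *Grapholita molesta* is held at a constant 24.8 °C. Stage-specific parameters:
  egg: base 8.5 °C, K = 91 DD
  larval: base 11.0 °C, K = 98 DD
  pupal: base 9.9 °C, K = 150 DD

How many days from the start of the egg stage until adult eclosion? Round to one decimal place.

22.8 days

egg: 91 / (24.8 − 8.5) = 91 / 16.3 = 5.583 d.
larval: 98 / (24.8 − 11.0) = 98 / 13.8 = 7.101 d.
pupal: 150 / (24.8 − 9.9) = 150 / 14.9 = 10.067 d.
Sum = 22.751 ≈ 22.8 days.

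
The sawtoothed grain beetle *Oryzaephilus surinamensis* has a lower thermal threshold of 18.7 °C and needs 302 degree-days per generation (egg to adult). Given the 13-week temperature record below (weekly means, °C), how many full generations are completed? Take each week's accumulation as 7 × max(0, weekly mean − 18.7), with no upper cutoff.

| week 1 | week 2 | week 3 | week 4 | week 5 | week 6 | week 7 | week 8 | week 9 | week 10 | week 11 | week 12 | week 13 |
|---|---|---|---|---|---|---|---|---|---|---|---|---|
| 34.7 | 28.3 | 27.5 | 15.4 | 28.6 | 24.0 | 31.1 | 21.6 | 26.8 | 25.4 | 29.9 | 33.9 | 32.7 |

Weekly DD (7 × max(0, T̄ − 18.7)): 112.0, 67.2, 61.6, 0.0, 69.3, 37.1, 86.8, 20.3, 56.7, 46.9, 78.4, 106.4, 98.0.
Season total = 840.7 DD.
Complete generations = ⌊840.7 / 302⌋ = 2.

2 generations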